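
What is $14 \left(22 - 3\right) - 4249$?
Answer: $-3983$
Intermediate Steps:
$14 \left(22 - 3\right) - 4249 = 14 \cdot 19 - 4249 = 266 - 4249 = -3983$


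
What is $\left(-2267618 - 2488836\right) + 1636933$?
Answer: $-3119521$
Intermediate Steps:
$\left(-2267618 - 2488836\right) + 1636933 = -4756454 + 1636933 = -3119521$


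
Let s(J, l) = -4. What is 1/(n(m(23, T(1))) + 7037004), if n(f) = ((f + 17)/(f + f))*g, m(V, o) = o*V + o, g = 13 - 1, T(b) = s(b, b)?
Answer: 16/112592143 ≈ 1.4211e-7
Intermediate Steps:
T(b) = -4
g = 12
m(V, o) = o + V*o (m(V, o) = V*o + o = o + V*o)
n(f) = 6*(17 + f)/f (n(f) = ((f + 17)/(f + f))*12 = ((17 + f)/((2*f)))*12 = ((17 + f)*(1/(2*f)))*12 = ((17 + f)/(2*f))*12 = 6*(17 + f)/f)
1/(n(m(23, T(1))) + 7037004) = 1/((6 + 102/((-4*(1 + 23)))) + 7037004) = 1/((6 + 102/((-4*24))) + 7037004) = 1/((6 + 102/(-96)) + 7037004) = 1/((6 + 102*(-1/96)) + 7037004) = 1/((6 - 17/16) + 7037004) = 1/(79/16 + 7037004) = 1/(112592143/16) = 16/112592143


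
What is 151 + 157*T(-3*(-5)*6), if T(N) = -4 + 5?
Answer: 308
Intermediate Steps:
T(N) = 1
151 + 157*T(-3*(-5)*6) = 151 + 157*1 = 151 + 157 = 308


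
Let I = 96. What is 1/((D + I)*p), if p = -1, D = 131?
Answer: -1/227 ≈ -0.0044053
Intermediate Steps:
1/((D + I)*p) = 1/((131 + 96)*(-1)) = 1/(227*(-1)) = 1/(-227) = -1/227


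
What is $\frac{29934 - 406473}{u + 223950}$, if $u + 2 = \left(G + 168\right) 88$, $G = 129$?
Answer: $- \frac{376539}{250084} \approx -1.5056$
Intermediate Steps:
$u = 26134$ ($u = -2 + \left(129 + 168\right) 88 = -2 + 297 \cdot 88 = -2 + 26136 = 26134$)
$\frac{29934 - 406473}{u + 223950} = \frac{29934 - 406473}{26134 + 223950} = - \frac{376539}{250084}$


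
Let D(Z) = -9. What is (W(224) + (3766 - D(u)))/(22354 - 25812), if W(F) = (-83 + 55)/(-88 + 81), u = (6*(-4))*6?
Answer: -3779/3458 ≈ -1.0928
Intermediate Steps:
u = -144 (u = -24*6 = -144)
W(F) = 4 (W(F) = -28/(-7) = -28*(-⅐) = 4)
(W(224) + (3766 - D(u)))/(22354 - 25812) = (4 + (3766 - 1*(-9)))/(22354 - 25812) = (4 + (3766 + 9))/(-3458) = (4 + 3775)*(-1/3458) = 3779*(-1/3458) = -3779/3458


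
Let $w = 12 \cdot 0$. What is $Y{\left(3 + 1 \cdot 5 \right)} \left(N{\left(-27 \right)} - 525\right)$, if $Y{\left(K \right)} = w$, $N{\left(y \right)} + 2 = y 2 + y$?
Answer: $0$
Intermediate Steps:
$w = 0$
$N{\left(y \right)} = -2 + 3 y$ ($N{\left(y \right)} = -2 + \left(y 2 + y\right) = -2 + \left(2 y + y\right) = -2 + 3 y$)
$Y{\left(K \right)} = 0$
$Y{\left(3 + 1 \cdot 5 \right)} \left(N{\left(-27 \right)} - 525\right) = 0 \left(\left(-2 + 3 \left(-27\right)\right) - 525\right) = 0 \left(\left(-2 - 81\right) - 525\right) = 0 \left(-83 - 525\right) = 0 \left(-608\right) = 0$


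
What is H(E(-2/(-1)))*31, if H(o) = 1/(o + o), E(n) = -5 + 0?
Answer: -31/10 ≈ -3.1000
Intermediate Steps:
E(n) = -5
H(o) = 1/(2*o)
H(E(-2/(-1)))*31 = ((½)/(-5))*31 = ((½)*(-⅕))*31 = -⅒*31 = -31/10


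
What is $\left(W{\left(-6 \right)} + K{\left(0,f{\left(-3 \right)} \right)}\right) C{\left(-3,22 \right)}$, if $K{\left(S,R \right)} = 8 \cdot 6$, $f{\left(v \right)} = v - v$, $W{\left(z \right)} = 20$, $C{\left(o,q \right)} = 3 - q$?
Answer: $-1292$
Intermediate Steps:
$f{\left(v \right)} = 0$
$K{\left(S,R \right)} = 48$
$\left(W{\left(-6 \right)} + K{\left(0,f{\left(-3 \right)} \right)}\right) C{\left(-3,22 \right)} = \left(20 + 48\right) \left(3 - 22\right) = 68 \left(3 - 22\right) = 68 \left(-19\right) = -1292$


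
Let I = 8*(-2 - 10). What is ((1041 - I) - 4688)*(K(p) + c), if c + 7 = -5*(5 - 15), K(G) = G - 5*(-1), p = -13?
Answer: -124285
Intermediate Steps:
I = -96 (I = 8*(-12) = -96)
K(G) = 5 + G (K(G) = G + 5 = 5 + G)
c = 43 (c = -7 - 5*(5 - 15) = -7 - 5*(-10) = -7 + 50 = 43)
((1041 - I) - 4688)*(K(p) + c) = ((1041 - 1*(-96)) - 4688)*((5 - 13) + 43) = ((1041 + 96) - 4688)*(-8 + 43) = (1137 - 4688)*35 = -3551*35 = -124285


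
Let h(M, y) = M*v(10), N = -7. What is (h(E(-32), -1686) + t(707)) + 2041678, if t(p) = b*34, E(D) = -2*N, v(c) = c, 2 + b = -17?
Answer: 2041172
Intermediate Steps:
b = -19 (b = -2 - 17 = -19)
E(D) = 14 (E(D) = -2*(-7) = 14)
h(M, y) = 10*M (h(M, y) = M*10 = 10*M)
t(p) = -646 (t(p) = -19*34 = -646)
(h(E(-32), -1686) + t(707)) + 2041678 = (10*14 - 646) + 2041678 = (140 - 646) + 2041678 = -506 + 2041678 = 2041172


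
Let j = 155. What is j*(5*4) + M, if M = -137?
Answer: 2963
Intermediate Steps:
j*(5*4) + M = 155*(5*4) - 137 = 155*20 - 137 = 3100 - 137 = 2963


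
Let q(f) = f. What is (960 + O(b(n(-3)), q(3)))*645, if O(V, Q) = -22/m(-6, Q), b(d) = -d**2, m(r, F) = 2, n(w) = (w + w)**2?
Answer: 612105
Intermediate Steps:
n(w) = 4*w**2 (n(w) = (2*w)**2 = 4*w**2)
O(V, Q) = -11 (O(V, Q) = -22/2 = -22*1/2 = -11)
(960 + O(b(n(-3)), q(3)))*645 = (960 - 11)*645 = 949*645 = 612105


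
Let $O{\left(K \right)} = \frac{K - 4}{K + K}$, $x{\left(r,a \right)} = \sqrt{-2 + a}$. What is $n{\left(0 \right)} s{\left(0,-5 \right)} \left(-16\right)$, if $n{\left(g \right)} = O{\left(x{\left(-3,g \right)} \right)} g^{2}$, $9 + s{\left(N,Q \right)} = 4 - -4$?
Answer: $0$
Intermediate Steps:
$s{\left(N,Q \right)} = -1$ ($s{\left(N,Q \right)} = -9 + \left(4 - -4\right) = -9 + \left(4 + 4\right) = -9 + 8 = -1$)
$O{\left(K \right)} = \frac{-4 + K}{2 K}$
$n{\left(g \right)} = \frac{g^{2} \left(-4 + \sqrt{-2 + g}\right)}{2 \sqrt{-2 + g}}$ ($n{\left(g \right)} = \frac{-4 + \sqrt{-2 + g}}{2 \sqrt{-2 + g}} g^{2} = \frac{g^{2} \left(-4 + \sqrt{-2 + g}\right)}{2 \sqrt{-2 + g}}$)
$n{\left(0 \right)} s{\left(0,-5 \right)} \left(-16\right) = \left(\frac{0^{2}}{2} - \frac{2 \cdot 0^{2}}{\sqrt{-2 + 0}}\right) \left(-1\right) \left(-16\right) = \left(\frac{1}{2} \cdot 0 - \frac{0}{i \sqrt{2}}\right) \left(-1\right) \left(-16\right) = \left(0 - 0 \left(- \frac{i \sqrt{2}}{2}\right)\right) \left(-1\right) \left(-16\right) = \left(0 + 0\right) \left(-1\right) \left(-16\right) = 0 \left(-1\right) \left(-16\right) = 0 \left(-16\right) = 0$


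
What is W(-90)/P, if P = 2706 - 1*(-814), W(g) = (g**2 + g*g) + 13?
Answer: 16213/3520 ≈ 4.6060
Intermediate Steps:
W(g) = 13 + 2*g**2 (W(g) = (g**2 + g**2) + 13 = 2*g**2 + 13 = 13 + 2*g**2)
P = 3520 (P = 2706 + 814 = 3520)
W(-90)/P = (13 + 2*(-90)**2)/3520 = (13 + 2*8100)*(1/3520) = (13 + 16200)*(1/3520) = 16213*(1/3520) = 16213/3520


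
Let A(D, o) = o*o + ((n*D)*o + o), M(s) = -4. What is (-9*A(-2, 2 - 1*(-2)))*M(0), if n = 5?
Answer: -720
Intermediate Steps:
A(D, o) = o + o² + 5*D*o (A(D, o) = o*o + ((5*D)*o + o) = o² + (5*D*o + o) = o² + (o + 5*D*o) = o + o² + 5*D*o)
(-9*A(-2, 2 - 1*(-2)))*M(0) = -9*(2 - 1*(-2))*(1 + (2 - 1*(-2)) + 5*(-2))*(-4) = -9*(2 + 2)*(1 + (2 + 2) - 10)*(-4) = -36*(1 + 4 - 10)*(-4) = -36*(-5)*(-4) = -9*(-20)*(-4) = 180*(-4) = -720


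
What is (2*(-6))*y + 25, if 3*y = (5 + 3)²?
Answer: -231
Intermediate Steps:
y = 64/3 (y = (5 + 3)²/3 = (⅓)*8² = (⅓)*64 = 64/3 ≈ 21.333)
(2*(-6))*y + 25 = (2*(-6))*(64/3) + 25 = -12*64/3 + 25 = -256 + 25 = -231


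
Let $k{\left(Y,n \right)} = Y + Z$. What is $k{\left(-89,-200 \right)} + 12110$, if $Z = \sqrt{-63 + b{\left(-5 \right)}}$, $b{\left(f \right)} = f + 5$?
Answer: $12021 + 3 i \sqrt{7} \approx 12021.0 + 7.9373 i$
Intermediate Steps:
$b{\left(f \right)} = 5 + f$
$Z = 3 i \sqrt{7}$ ($Z = \sqrt{-63 + \left(5 - 5\right)} = \sqrt{-63 + 0} = \sqrt{-63} = 3 i \sqrt{7} \approx 7.9373 i$)
$k{\left(Y,n \right)} = Y + 3 i \sqrt{7}$
$k{\left(-89,-200 \right)} + 12110 = \left(-89 + 3 i \sqrt{7}\right) + 12110 = 12021 + 3 i \sqrt{7}$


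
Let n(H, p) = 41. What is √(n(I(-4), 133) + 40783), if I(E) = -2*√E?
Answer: 54*√14 ≈ 202.05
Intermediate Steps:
√(n(I(-4), 133) + 40783) = √(41 + 40783) = √40824 = 54*√14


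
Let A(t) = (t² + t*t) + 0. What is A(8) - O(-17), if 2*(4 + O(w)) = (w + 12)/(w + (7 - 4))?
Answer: 3691/28 ≈ 131.82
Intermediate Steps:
O(w) = -4 + (12 + w)/(2*(3 + w)) (O(w) = -4 + ((w + 12)/(w + (7 - 4)))/2 = -4 + ((12 + w)/(w + 3))/2 = -4 + ((12 + w)/(3 + w))/2 = -4 + (12 + w)/(2*(3 + w)))
A(t) = 2*t² (A(t) = (t² + t²) + 0 = 2*t² + 0 = 2*t²)
A(8) - O(-17) = 2*8² - (-12 - 7*(-17))/(2*(3 - 17)) = 2*64 - (-12 + 119)/(2*(-14)) = 128 - (-1)*107/(2*14) = 128 - 1*(-107/28) = 128 + 107/28 = 3691/28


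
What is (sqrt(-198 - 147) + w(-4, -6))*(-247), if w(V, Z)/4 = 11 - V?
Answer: -14820 - 247*I*sqrt(345) ≈ -14820.0 - 4587.8*I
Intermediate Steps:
w(V, Z) = 44 - 4*V (w(V, Z) = 4*(11 - V) = 44 - 4*V)
(sqrt(-198 - 147) + w(-4, -6))*(-247) = (sqrt(-198 - 147) + (44 - 4*(-4)))*(-247) = (sqrt(-345) + (44 + 16))*(-247) = (I*sqrt(345) + 60)*(-247) = (60 + I*sqrt(345))*(-247) = -14820 - 247*I*sqrt(345)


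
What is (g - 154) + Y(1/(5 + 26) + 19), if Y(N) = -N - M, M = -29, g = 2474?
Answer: 72229/31 ≈ 2330.0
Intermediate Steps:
Y(N) = 29 - N (Y(N) = -N - 1*(-29) = -N + 29 = 29 - N)
(g - 154) + Y(1/(5 + 26) + 19) = (2474 - 154) + (29 - (1/(5 + 26) + 19)) = 2320 + (29 - (1/31 + 19)) = 2320 + (29 - 1*590/31) = 2320 + (29 - 590/31) = 2320 + 309/31 = 72229/31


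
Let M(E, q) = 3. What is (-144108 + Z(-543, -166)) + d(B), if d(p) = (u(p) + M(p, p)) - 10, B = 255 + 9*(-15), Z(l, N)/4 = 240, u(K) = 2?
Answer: -143153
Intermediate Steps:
Z(l, N) = 960 (Z(l, N) = 4*240 = 960)
B = 120 (B = 255 - 135 = 120)
d(p) = -5 (d(p) = (2 + 3) - 10 = 5 - 10 = -5)
(-144108 + Z(-543, -166)) + d(B) = (-144108 + 960) - 5 = -143148 - 5 = -143153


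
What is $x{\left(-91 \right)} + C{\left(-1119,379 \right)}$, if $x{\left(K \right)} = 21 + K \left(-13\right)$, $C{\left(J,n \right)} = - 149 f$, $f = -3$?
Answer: $1651$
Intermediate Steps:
$C{\left(J,n \right)} = 447$ ($C{\left(J,n \right)} = \left(-149\right) \left(-3\right) = 447$)
$x{\left(K \right)} = 21 - 13 K$
$x{\left(-91 \right)} + C{\left(-1119,379 \right)} = \left(21 - -1183\right) + 447 = \left(21 + 1183\right) + 447 = 1204 + 447 = 1651$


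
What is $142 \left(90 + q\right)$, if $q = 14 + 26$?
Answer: $18460$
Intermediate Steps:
$q = 40$
$142 \left(90 + q\right) = 142 \left(90 + 40\right) = 142 \cdot 130 = 18460$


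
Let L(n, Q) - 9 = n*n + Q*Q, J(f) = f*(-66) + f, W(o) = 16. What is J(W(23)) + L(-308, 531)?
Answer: 375794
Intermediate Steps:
J(f) = -65*f (J(f) = -66*f + f = -65*f)
L(n, Q) = 9 + Q² + n² (L(n, Q) = 9 + (n*n + Q*Q) = 9 + (n² + Q²) = 9 + (Q² + n²) = 9 + Q² + n²)
J(W(23)) + L(-308, 531) = -65*16 + (9 + 531² + (-308)²) = -1040 + (9 + 281961 + 94864) = -1040 + 376834 = 375794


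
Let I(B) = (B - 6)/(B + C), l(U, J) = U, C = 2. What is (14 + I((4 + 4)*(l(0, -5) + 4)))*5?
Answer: 1255/17 ≈ 73.823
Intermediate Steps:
I(B) = (-6 + B)/(2 + B) (I(B) = (B - 6)/(B + 2) = (-6 + B)/(2 + B))
(14 + I((4 + 4)*(l(0, -5) + 4)))*5 = (14 + (-6 + (4 + 4)*(0 + 4))/(2 + (4 + 4)*(0 + 4)))*5 = (14 + (-6 + 8*4)/(2 + 8*4))*5 = (14 + (-6 + 32)/(2 + 32))*5 = (14 + 26/34)*5 = (14 + (1/34)*26)*5 = (14 + 13/17)*5 = (251/17)*5 = 1255/17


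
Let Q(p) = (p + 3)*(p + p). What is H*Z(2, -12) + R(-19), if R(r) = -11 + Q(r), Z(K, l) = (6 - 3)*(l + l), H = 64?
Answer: -4011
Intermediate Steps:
Q(p) = 2*p*(3 + p) (Q(p) = (3 + p)*(2*p) = 2*p*(3 + p))
Z(K, l) = 6*l (Z(K, l) = 3*(2*l) = 6*l)
R(r) = -11 + 2*r*(3 + r)
H*Z(2, -12) + R(-19) = 64*(6*(-12)) + (-11 + 2*(-19)*(3 - 19)) = 64*(-72) + (-11 + 2*(-19)*(-16)) = -4608 + (-11 + 608) = -4608 + 597 = -4011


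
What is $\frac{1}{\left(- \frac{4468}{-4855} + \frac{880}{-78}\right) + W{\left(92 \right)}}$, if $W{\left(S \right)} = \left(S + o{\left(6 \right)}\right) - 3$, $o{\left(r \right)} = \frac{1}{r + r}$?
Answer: $\frac{757380}{59622143} \approx 0.012703$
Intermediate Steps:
$o{\left(r \right)} = \frac{1}{2 r}$
$W{\left(S \right)} = - \frac{35}{12} + S$ ($W{\left(S \right)} = \left(S + \frac{1}{2 \cdot 6}\right) - 3 = \left(S + \frac{1}{2} \cdot \frac{1}{6}\right) - 3 = \left(S + \frac{1}{12}\right) - 3 = \left(\frac{1}{12} + S\right) - 3 = - \frac{35}{12} + S$)
$\frac{1}{\left(- \frac{4468}{-4855} + \frac{880}{-78}\right) + W{\left(92 \right)}} = \frac{1}{\left(- \frac{4468}{-4855} + \frac{880}{-78}\right) + \left(- \frac{35}{12} + 92\right)} = \frac{1}{\left(\left(-4468\right) \left(- \frac{1}{4855}\right) + 880 \left(- \frac{1}{78}\right)\right) + \frac{1069}{12}} = \frac{1}{\left(\frac{4468}{4855} - \frac{440}{39}\right) + \frac{1069}{12}} = \frac{1}{- \frac{1961948}{189345} + \frac{1069}{12}} = \frac{1}{\frac{59622143}{757380}} = \frac{757380}{59622143}$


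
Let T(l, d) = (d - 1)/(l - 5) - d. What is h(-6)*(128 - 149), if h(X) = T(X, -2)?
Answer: -525/11 ≈ -47.727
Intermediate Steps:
T(l, d) = -d + (-1 + d)/(-5 + l) (T(l, d) = (-1 + d)/(-5 + l) - d = -d + (-1 + d)/(-5 + l))
h(X) = (-13 + 2*X)/(-5 + X) (h(X) = (-1 + 6*(-2) - 1*(-2)*X)/(-5 + X) = (-1 - 12 + 2*X)/(-5 + X) = (-13 + 2*X)/(-5 + X))
h(-6)*(128 - 149) = ((-13 + 2*(-6))/(-5 - 6))*(128 - 149) = ((-13 - 12)/(-11))*(-21) = -1/11*(-25)*(-21) = (25/11)*(-21) = -525/11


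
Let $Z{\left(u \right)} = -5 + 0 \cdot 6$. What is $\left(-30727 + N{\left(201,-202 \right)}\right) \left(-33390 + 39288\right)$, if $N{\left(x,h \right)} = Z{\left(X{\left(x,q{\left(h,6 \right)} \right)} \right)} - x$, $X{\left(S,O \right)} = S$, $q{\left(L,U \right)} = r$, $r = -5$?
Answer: $-182442834$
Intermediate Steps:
$q{\left(L,U \right)} = -5$
$Z{\left(u \right)} = -5$ ($Z{\left(u \right)} = -5 + 0 = -5$)
$N{\left(x,h \right)} = -5 - x$
$\left(-30727 + N{\left(201,-202 \right)}\right) \left(-33390 + 39288\right) = \left(-30727 - 206\right) \left(-33390 + 39288\right) = \left(-30727 - 206\right) 5898 = \left(-30933\right) 5898 = -182442834$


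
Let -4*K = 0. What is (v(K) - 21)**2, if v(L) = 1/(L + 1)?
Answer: 400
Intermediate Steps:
K = 0 (K = -1/4*0 = 0)
v(L) = 1/(1 + L)
(v(K) - 21)**2 = (1/(1 + 0) - 21)**2 = (1/1 - 21)**2 = (1 - 21)**2 = (-20)**2 = 400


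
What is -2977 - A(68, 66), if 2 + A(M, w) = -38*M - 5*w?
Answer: -61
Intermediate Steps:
A(M, w) = -2 - 38*M - 5*w (A(M, w) = -2 + (-38*M - 5*w) = -2 - 38*M - 5*w)
-2977 - A(68, 66) = -2977 - (-2 - 38*68 - 5*66) = -2977 - (-2 - 2584 - 330) = -2977 - 1*(-2916) = -2977 + 2916 = -61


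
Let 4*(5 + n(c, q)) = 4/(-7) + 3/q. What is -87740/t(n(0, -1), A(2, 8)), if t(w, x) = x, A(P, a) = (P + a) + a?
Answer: -43870/9 ≈ -4874.4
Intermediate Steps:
A(P, a) = P + 2*a
n(c, q) = -36/7 + 3/(4*q) (n(c, q) = -5 + (4/(-7) + 3/q)/4 = -5 + (4*(-⅐) + 3/q)/4 = -5 + (-4/7 + 3/q)/4 = -5 + (-⅐ + 3/(4*q)) = -36/7 + 3/(4*q))
-87740/t(n(0, -1), A(2, 8)) = -87740/(2 + 2*8) = -87740/(2 + 16) = -87740/18 = -87740*1/18 = -43870/9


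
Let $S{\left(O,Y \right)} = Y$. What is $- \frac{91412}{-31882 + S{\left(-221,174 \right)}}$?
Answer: $\frac{22853}{7927} \approx 2.8829$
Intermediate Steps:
$- \frac{91412}{-31882 + S{\left(-221,174 \right)}} = - \frac{91412}{-31882 + 174} = - \frac{91412}{-31708} = \left(-91412\right) \left(- \frac{1}{31708}\right) = \frac{22853}{7927}$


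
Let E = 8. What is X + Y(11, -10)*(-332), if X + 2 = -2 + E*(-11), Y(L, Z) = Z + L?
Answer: -424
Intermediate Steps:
Y(L, Z) = L + Z
X = -92 (X = -2 + (-2 + 8*(-11)) = -2 + (-2 - 88) = -2 - 90 = -92)
X + Y(11, -10)*(-332) = -92 + (11 - 10)*(-332) = -92 + 1*(-332) = -92 - 332 = -424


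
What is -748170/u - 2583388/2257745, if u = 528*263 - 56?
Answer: -1023885999077/156696533980 ≈ -6.5342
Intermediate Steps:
u = 138808 (u = 138864 - 56 = 138808)
-748170/u - 2583388/2257745 = -748170/138808 - 2583388/2257745 = -748170*1/138808 - 2583388*1/2257745 = -374085/69404 - 2583388/2257745 = -1023885999077/156696533980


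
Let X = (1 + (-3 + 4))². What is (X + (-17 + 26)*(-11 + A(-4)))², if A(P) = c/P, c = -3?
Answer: 124609/16 ≈ 7788.1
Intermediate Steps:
A(P) = -3/P
X = 4 (X = (1 + 1)² = 2² = 4)
(X + (-17 + 26)*(-11 + A(-4)))² = (4 + (-17 + 26)*(-11 - 3/(-4)))² = (4 + 9*(-11 - 3*(-¼)))² = (4 + 9*(-11 + ¾))² = (4 + 9*(-41/4))² = (4 - 369/4)² = (-353/4)² = 124609/16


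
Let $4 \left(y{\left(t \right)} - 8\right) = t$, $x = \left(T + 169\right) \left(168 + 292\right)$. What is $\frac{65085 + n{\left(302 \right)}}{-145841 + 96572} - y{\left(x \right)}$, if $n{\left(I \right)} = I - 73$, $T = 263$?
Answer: $- \frac{2448143386}{49269} \approx -49689.0$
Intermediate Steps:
$x = 198720$ ($x = \left(263 + 169\right) \left(168 + 292\right) = 432 \cdot 460 = 198720$)
$y{\left(t \right)} = 8 + \frac{t}{4}$
$n{\left(I \right)} = -73 + I$
$\frac{65085 + n{\left(302 \right)}}{-145841 + 96572} - y{\left(x \right)} = \frac{65085 + \left(-73 + 302\right)}{-145841 + 96572} - \left(8 + \frac{1}{4} \cdot 198720\right) = \frac{65085 + 229}{-49269} - \left(8 + 49680\right) = 65314 \left(- \frac{1}{49269}\right) - 49688 = - \frac{65314}{49269} - 49688 = - \frac{2448143386}{49269}$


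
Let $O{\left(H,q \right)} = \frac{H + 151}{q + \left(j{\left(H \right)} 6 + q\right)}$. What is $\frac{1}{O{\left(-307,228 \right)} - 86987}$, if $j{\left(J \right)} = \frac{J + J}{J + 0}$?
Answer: $- \frac{3}{260962} \approx -1.1496 \cdot 10^{-5}$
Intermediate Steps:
$j{\left(J \right)} = 2$ ($j{\left(J \right)} = \frac{2 J}{J} = 2$)
$O{\left(H,q \right)} = \frac{151 + H}{12 + 2 q}$ ($O{\left(H,q \right)} = \frac{H + 151}{q + \left(2 \cdot 6 + q\right)} = \frac{151 + H}{q + \left(12 + q\right)} = \frac{151 + H}{12 + 2 q}$)
$\frac{1}{O{\left(-307,228 \right)} - 86987} = \frac{1}{\frac{151 - 307}{2 \left(6 + 228\right)} - 86987} = \frac{1}{\frac{1}{2} \cdot \frac{1}{234} \left(-156\right) - 86987} = \frac{1}{- \frac{1}{3} - 86987} = \frac{1}{- \frac{260962}{3}} = - \frac{3}{260962}$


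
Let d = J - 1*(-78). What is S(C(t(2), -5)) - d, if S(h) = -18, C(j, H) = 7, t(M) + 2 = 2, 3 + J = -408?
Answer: 315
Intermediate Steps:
J = -411 (J = -3 - 408 = -411)
t(M) = 0 (t(M) = -2 + 2 = 0)
d = -333 (d = -411 - 1*(-78) = -411 + 78 = -333)
S(C(t(2), -5)) - d = -18 - 1*(-333) = -18 + 333 = 315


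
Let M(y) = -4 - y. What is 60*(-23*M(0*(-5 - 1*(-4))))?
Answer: 5520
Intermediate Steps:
60*(-23*M(0*(-5 - 1*(-4)))) = 60*(-23*(-4 - 0*(-5 - 1*(-4)))) = 60*(-23*(-4 - 0*(-5 + 4))) = 60*(-23*(-4 - 0*(-1))) = 60*(-23*(-4 - 1*0)) = 60*(-23*(-4 + 0)) = 60*(-23*(-4)) = 60*92 = 5520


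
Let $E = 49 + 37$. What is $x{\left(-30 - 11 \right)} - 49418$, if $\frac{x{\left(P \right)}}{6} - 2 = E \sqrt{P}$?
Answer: $-49406 + 516 i \sqrt{41} \approx -49406.0 + 3304.0 i$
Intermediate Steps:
$E = 86$
$x{\left(P \right)} = 12 + 516 \sqrt{P}$ ($x{\left(P \right)} = 12 + 6 \cdot 86 \sqrt{P} = 12 + 516 \sqrt{P}$)
$x{\left(-30 - 11 \right)} - 49418 = \left(12 + 516 \sqrt{-30 - 11}\right) - 49418 = \left(12 + 516 \sqrt{-41}\right) - 49418 = \left(12 + 516 i \sqrt{41}\right) - 49418 = -49406 + 516 i \sqrt{41}$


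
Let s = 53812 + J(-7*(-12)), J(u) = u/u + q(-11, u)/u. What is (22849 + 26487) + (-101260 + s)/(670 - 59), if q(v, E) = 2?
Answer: 1264067659/25662 ≈ 49258.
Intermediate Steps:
J(u) = 1 + 2/u (J(u) = u/u + 2/u = 1 + 2/u)
s = 2260147/42 (s = 53812 + (2 - 7*(-12))/((-7*(-12))) = 53812 + (2 + 84)/84 = 53812 + (1/84)*86 = 53812 + 43/42 = 2260147/42 ≈ 53813.)
(22849 + 26487) + (-101260 + s)/(670 - 59) = (22849 + 26487) + (-101260 + 2260147/42)/(670 - 59) = 49336 - 1992773/42/611 = 49336 - 1992773/42*1/611 = 49336 - 1992773/25662 = 1264067659/25662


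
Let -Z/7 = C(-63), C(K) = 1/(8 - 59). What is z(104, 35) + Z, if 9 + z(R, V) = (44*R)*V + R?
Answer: 8173012/51 ≈ 1.6026e+5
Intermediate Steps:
C(K) = -1/51 (C(K) = 1/(-51) = -1/51)
z(R, V) = -9 + R + 44*R*V (z(R, V) = -9 + ((44*R)*V + R) = -9 + (44*R*V + R) = -9 + (R + 44*R*V) = -9 + R + 44*R*V)
Z = 7/51 (Z = -7*(-1/51) = 7/51 ≈ 0.13725)
z(104, 35) + Z = (-9 + 104 + 44*104*35) + 7/51 = (-9 + 104 + 160160) + 7/51 = 160255 + 7/51 = 8173012/51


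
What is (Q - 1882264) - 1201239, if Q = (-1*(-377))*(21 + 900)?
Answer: -2736286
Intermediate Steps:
Q = 347217 (Q = 377*921 = 347217)
(Q - 1882264) - 1201239 = (347217 - 1882264) - 1201239 = -1535047 - 1201239 = -2736286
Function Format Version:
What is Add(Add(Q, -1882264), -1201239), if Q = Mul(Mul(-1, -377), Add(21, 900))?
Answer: -2736286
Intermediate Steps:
Q = 347217 (Q = Mul(377, 921) = 347217)
Add(Add(Q, -1882264), -1201239) = Add(Add(347217, -1882264), -1201239) = Add(-1535047, -1201239) = -2736286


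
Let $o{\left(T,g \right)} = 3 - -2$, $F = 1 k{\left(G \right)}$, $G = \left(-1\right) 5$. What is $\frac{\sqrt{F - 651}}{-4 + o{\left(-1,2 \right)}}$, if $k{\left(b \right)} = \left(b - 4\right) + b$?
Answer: $i \sqrt{665} \approx 25.788 i$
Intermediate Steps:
$G = -5$
$k{\left(b \right)} = -4 + 2 b$ ($k{\left(b \right)} = \left(-4 + b\right) + b = -4 + 2 b$)
$F = -14$ ($F = 1 \left(-4 + 2 \left(-5\right)\right) = 1 \left(-4 - 10\right) = 1 \left(-14\right) = -14$)
$o{\left(T,g \right)} = 5$ ($o{\left(T,g \right)} = 3 + 2 = 5$)
$\frac{\sqrt{F - 651}}{-4 + o{\left(-1,2 \right)}} = \frac{\sqrt{-14 - 651}}{-4 + 5} = \frac{\sqrt{-665}}{1} = i \sqrt{665} \cdot 1 = i \sqrt{665}$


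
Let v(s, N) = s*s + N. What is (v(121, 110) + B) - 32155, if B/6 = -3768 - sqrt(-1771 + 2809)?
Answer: -40012 - 6*sqrt(1038) ≈ -40205.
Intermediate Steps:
v(s, N) = N + s**2 (v(s, N) = s**2 + N = N + s**2)
B = -22608 - 6*sqrt(1038) (B = 6*(-3768 - sqrt(-1771 + 2809)) = 6*(-3768 - sqrt(1038)) = -22608 - 6*sqrt(1038) ≈ -22801.)
(v(121, 110) + B) - 32155 = ((110 + 121**2) + (-22608 - 6*sqrt(1038))) - 32155 = ((110 + 14641) + (-22608 - 6*sqrt(1038))) - 32155 = (14751 + (-22608 - 6*sqrt(1038))) - 32155 = (-7857 - 6*sqrt(1038)) - 32155 = -40012 - 6*sqrt(1038)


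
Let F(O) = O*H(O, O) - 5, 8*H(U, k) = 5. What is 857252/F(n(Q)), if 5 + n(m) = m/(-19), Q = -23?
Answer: -4071947/35 ≈ -1.1634e+5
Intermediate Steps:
H(U, k) = 5/8 (H(U, k) = (⅛)*5 = 5/8)
n(m) = -5 - m/19 (n(m) = -5 + m/(-19) = -5 + m*(-1/19) = -5 - m/19)
F(O) = -5 + 5*O/8 (F(O) = O*(5/8) - 5 = 5*O/8 - 5 = -5 + 5*O/8)
857252/F(n(Q)) = 857252/(-5 + 5*(-5 - 1/19*(-23))/8) = 857252/(-5 + 5*(-5 + 23/19)/8) = 857252/(-5 + (5/8)*(-72/19)) = 857252/(-5 - 45/19) = 857252/(-140/19) = 857252*(-19/140) = -4071947/35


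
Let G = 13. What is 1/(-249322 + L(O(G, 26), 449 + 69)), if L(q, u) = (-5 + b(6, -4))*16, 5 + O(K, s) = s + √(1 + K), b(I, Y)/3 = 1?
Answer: -1/249354 ≈ -4.0104e-6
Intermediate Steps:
b(I, Y) = 3 (b(I, Y) = 3*1 = 3)
O(K, s) = -5 + s + √(1 + K) (O(K, s) = -5 + (s + √(1 + K)) = -5 + s + √(1 + K))
L(q, u) = -32 (L(q, u) = (-5 + 3)*16 = -2*16 = -32)
1/(-249322 + L(O(G, 26), 449 + 69)) = 1/(-249322 - 32) = 1/(-249354) = -1/249354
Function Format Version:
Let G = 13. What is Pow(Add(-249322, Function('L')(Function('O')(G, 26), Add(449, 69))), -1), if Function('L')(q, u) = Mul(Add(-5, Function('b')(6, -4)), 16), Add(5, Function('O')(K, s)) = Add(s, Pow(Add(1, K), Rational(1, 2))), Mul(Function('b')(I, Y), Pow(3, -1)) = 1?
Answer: Rational(-1, 249354) ≈ -4.0104e-6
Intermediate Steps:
Function('b')(I, Y) = 3 (Function('b')(I, Y) = Mul(3, 1) = 3)
Function('O')(K, s) = Add(-5, s, Pow(Add(1, K), Rational(1, 2))) (Function('O')(K, s) = Add(-5, Add(s, Pow(Add(1, K), Rational(1, 2)))) = Add(-5, s, Pow(Add(1, K), Rational(1, 2))))
Function('L')(q, u) = -32 (Function('L')(q, u) = Mul(Add(-5, 3), 16) = Mul(-2, 16) = -32)
Pow(Add(-249322, Function('L')(Function('O')(G, 26), Add(449, 69))), -1) = Pow(Add(-249322, -32), -1) = Pow(-249354, -1) = Rational(-1, 249354)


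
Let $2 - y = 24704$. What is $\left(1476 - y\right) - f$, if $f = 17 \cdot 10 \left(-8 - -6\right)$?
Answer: $26518$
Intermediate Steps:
$y = -24702$ ($y = 2 - 24704 = -24702$)
$f = -340$ ($f = 170 \left(-8 + 6\right) = 170 \left(-2\right) = -340$)
$\left(1476 - y\right) - f = \left(1476 - -24702\right) - -340 = \left(1476 + 24702\right) + 340 = 26178 + 340 = 26518$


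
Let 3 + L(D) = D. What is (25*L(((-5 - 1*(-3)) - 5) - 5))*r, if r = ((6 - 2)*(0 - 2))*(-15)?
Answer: -45000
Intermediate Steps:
L(D) = -3 + D
r = 120 (r = (4*(-2))*(-15) = -8*(-15) = 120)
(25*L(((-5 - 1*(-3)) - 5) - 5))*r = (25*(-3 + (((-5 - 1*(-3)) - 5) - 5)))*120 = (25*(-3 + (((-5 + 3) - 5) - 5)))*120 = (25*(-3 + ((-2 - 5) - 5)))*120 = (25*(-3 + (-7 - 5)))*120 = (25*(-3 - 12))*120 = (25*(-15))*120 = -375*120 = -45000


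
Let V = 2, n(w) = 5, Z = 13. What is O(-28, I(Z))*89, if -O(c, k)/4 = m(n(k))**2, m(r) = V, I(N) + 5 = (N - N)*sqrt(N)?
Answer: -1424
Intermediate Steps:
I(N) = -5 (I(N) = -5 + (N - N)*sqrt(N) = -5 + 0*sqrt(N) = -5 + 0 = -5)
m(r) = 2
O(c, k) = -16 (O(c, k) = -4*2**2 = -4*4 = -16)
O(-28, I(Z))*89 = -16*89 = -1424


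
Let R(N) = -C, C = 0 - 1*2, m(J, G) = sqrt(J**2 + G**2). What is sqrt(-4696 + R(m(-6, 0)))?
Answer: I*sqrt(4694) ≈ 68.513*I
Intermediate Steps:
m(J, G) = sqrt(G**2 + J**2)
C = -2 (C = 0 - 2 = -2)
R(N) = 2 (R(N) = -1*(-2) = 2)
sqrt(-4696 + R(m(-6, 0))) = sqrt(-4696 + 2) = sqrt(-4694) = I*sqrt(4694)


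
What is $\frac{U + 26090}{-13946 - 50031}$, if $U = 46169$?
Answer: $- \frac{72259}{63977} \approx -1.1295$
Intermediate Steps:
$\frac{U + 26090}{-13946 - 50031} = \frac{46169 + 26090}{-13946 - 50031} = \frac{72259}{-63977} = 72259 \left(- \frac{1}{63977}\right) = - \frac{72259}{63977}$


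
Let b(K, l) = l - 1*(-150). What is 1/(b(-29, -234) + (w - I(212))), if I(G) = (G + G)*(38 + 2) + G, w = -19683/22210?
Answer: -22210/383275443 ≈ -5.7948e-5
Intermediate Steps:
b(K, l) = 150 + l (b(K, l) = l + 150 = 150 + l)
w = -19683/22210 (w = -19683*1/22210 = -19683/22210 ≈ -0.88622)
I(G) = 81*G (I(G) = (2*G)*40 + G = 80*G + G = 81*G)
1/(b(-29, -234) + (w - I(212))) = 1/((150 - 234) + (-19683/22210 - 81*212)) = 1/(-84 + (-19683/22210 - 1*17172)) = 1/(-84 + (-19683/22210 - 17172)) = 1/(-84 - 381409803/22210) = 1/(-383275443/22210) = -22210/383275443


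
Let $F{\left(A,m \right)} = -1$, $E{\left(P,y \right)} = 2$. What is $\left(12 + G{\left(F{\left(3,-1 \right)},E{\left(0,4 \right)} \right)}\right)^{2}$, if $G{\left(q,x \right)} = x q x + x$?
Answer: $100$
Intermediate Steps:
$G{\left(q,x \right)} = x + q x^{2}$ ($G{\left(q,x \right)} = q x x + x = q x^{2} + x = x + q x^{2}$)
$\left(12 + G{\left(F{\left(3,-1 \right)},E{\left(0,4 \right)} \right)}\right)^{2} = \left(12 + 2 \left(1 - 2\right)\right)^{2} = \left(12 + 2 \left(-1\right)\right)^{2} = \left(12 - 2\right)^{2} = 10^{2} = 100$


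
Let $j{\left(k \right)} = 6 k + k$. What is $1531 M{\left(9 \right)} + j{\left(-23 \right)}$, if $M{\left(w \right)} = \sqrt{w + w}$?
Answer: $-161 + 4593 \sqrt{2} \approx 6334.5$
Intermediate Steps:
$M{\left(w \right)} = \sqrt{2} \sqrt{w}$ ($M{\left(w \right)} = \sqrt{2 w} = \sqrt{2} \sqrt{w}$)
$j{\left(k \right)} = 7 k$
$1531 M{\left(9 \right)} + j{\left(-23 \right)} = 1531 \sqrt{2} \sqrt{9} + 7 \left(-23\right) = 1531 \sqrt{2} \cdot 3 - 161 = 1531 \cdot 3 \sqrt{2} - 161 = 4593 \sqrt{2} - 161 = -161 + 4593 \sqrt{2}$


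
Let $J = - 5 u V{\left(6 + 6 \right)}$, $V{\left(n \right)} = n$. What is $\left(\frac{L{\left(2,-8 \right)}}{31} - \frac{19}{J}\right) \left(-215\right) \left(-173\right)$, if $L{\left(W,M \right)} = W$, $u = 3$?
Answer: $\frac{7059611}{1116} \approx 6325.8$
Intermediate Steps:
$J = -180$ ($J = \left(-5\right) 3 \left(6 + 6\right) = \left(-15\right) 12 = -180$)
$\left(\frac{L{\left(2,-8 \right)}}{31} - \frac{19}{J}\right) \left(-215\right) \left(-173\right) = \left(\frac{2}{31} - \frac{19}{-180}\right) \left(-215\right) \left(-173\right) = \left(2 \cdot \frac{1}{31} - - \frac{19}{180}\right) \left(-215\right) \left(-173\right) = \left(\frac{2}{31} + \frac{19}{180}\right) \left(-215\right) \left(-173\right) = \frac{949}{5580} \left(-215\right) \left(-173\right) = \left(- \frac{40807}{1116}\right) \left(-173\right) = \frac{7059611}{1116}$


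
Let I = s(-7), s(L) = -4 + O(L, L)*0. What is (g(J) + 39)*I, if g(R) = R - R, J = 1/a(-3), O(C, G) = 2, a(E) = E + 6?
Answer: -156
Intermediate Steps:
a(E) = 6 + E
s(L) = -4 (s(L) = -4 + 2*0 = -4 + 0 = -4)
I = -4
J = ⅓ (J = 1/(6 - 3) = 1/3 = ⅓ ≈ 0.33333)
g(R) = 0
(g(J) + 39)*I = (0 + 39)*(-4) = 39*(-4) = -156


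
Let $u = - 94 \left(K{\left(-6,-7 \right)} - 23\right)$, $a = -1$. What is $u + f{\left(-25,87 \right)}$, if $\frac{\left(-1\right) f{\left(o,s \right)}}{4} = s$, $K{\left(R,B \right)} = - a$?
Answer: $1720$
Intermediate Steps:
$K{\left(R,B \right)} = 1$ ($K{\left(R,B \right)} = \left(-1\right) \left(-1\right) = 1$)
$f{\left(o,s \right)} = - 4 s$
$u = 2068$ ($u = - 94 \left(1 - 23\right) = \left(-94\right) \left(-22\right) = 2068$)
$u + f{\left(-25,87 \right)} = 2068 - 348 = 1720$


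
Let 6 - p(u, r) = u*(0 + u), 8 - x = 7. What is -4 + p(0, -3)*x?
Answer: 2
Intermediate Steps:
x = 1 (x = 8 - 1*7 = 8 - 7 = 1)
p(u, r) = 6 - u**2 (p(u, r) = 6 - u*(0 + u) = 6 - u*u = 6 - u**2)
-4 + p(0, -3)*x = -4 + (6 - 1*0**2)*1 = -4 + (6 - 1*0)*1 = -4 + (6 + 0)*1 = -4 + 6*1 = -4 + 6 = 2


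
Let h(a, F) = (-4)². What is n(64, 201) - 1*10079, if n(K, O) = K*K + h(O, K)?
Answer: -5967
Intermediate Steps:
h(a, F) = 16
n(K, O) = 16 + K² (n(K, O) = K*K + 16 = K² + 16 = 16 + K²)
n(64, 201) - 1*10079 = (16 + 64²) - 1*10079 = (16 + 4096) - 10079 = 4112 - 10079 = -5967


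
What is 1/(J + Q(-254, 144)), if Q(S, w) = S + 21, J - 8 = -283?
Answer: -1/508 ≈ -0.0019685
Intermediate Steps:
J = -275 (J = 8 - 283 = -275)
Q(S, w) = 21 + S
1/(J + Q(-254, 144)) = 1/(-275 + (21 - 254)) = 1/(-275 - 233) = 1/(-508) = -1/508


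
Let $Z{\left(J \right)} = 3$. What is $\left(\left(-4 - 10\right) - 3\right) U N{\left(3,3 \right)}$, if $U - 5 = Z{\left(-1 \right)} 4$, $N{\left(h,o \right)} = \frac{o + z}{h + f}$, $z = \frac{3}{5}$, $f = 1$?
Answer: $- \frac{2601}{10} \approx -260.1$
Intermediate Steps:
$z = \frac{3}{5}$ ($z = 3 \cdot \frac{1}{5} = \frac{3}{5} \approx 0.6$)
$N{\left(h,o \right)} = \frac{\frac{3}{5} + o}{1 + h}$ ($N{\left(h,o \right)} = \frac{o + \frac{3}{5}}{h + 1} = \frac{\frac{3}{5} + o}{1 + h}$)
$U = 17$ ($U = 5 + 3 \cdot 4 = 5 + 12 = 17$)
$\left(\left(-4 - 10\right) - 3\right) U N{\left(3,3 \right)} = \left(\left(-4 - 10\right) - 3\right) 17 \frac{\frac{3}{5} + 3}{1 + 3} = \left(-14 - 3\right) 17 \cdot \frac{1}{4} \cdot \frac{18}{5} = \left(-17\right) 17 \cdot \frac{1}{4} \cdot \frac{18}{5} = \left(-289\right) \frac{9}{10} = - \frac{2601}{10}$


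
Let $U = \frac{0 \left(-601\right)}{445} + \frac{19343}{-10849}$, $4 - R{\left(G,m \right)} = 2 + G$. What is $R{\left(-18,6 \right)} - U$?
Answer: $\frac{236323}{10849} \approx 21.783$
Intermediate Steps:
$R{\left(G,m \right)} = 2 - G$ ($R{\left(G,m \right)} = 4 - \left(2 + G\right) = 2 - G$)
$U = - \frac{19343}{10849}$ ($U = 0 \cdot \frac{1}{445} + 19343 \left(- \frac{1}{10849}\right) = 0 - \frac{19343}{10849} = - \frac{19343}{10849} \approx -1.7829$)
$R{\left(-18,6 \right)} - U = \left(2 - -18\right) - - \frac{19343}{10849} = \left(2 + 18\right) + \frac{19343}{10849} = 20 + \frac{19343}{10849} = \frac{236323}{10849}$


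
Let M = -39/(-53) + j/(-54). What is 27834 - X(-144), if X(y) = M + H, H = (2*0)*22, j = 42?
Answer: 13276838/477 ≈ 27834.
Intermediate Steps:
M = -20/477 (M = -39/(-53) + 42/(-54) = -39*(-1/53) + 42*(-1/54) = 39/53 - 7/9 = -20/477 ≈ -0.041929)
H = 0 (H = 0*22 = 0)
X(y) = -20/477 (X(y) = -20/477 + 0 = -20/477)
27834 - X(-144) = 27834 - 1*(-20/477) = 27834 + 20/477 = 13276838/477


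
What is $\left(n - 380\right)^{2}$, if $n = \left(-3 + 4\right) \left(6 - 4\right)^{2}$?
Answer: $141376$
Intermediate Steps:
$n = 4$ ($n = 1 \cdot 2^{2} = 1 \cdot 4 = 4$)
$\left(n - 380\right)^{2} = \left(4 - 380\right)^{2} = \left(-376\right)^{2} = 141376$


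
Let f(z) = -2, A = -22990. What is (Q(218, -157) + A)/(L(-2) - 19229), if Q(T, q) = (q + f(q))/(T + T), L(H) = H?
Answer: 10023799/8384716 ≈ 1.1955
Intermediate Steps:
Q(T, q) = (-2 + q)/(2*T) (Q(T, q) = (q - 2)/(T + T) = (-2 + q)/((2*T)) = (-2 + q)*(1/(2*T)) = (-2 + q)/(2*T))
(Q(218, -157) + A)/(L(-2) - 19229) = ((½)*(-2 - 157)/218 - 22990)/(-2 - 19229) = ((½)*(1/218)*(-159) - 22990)/(-19231) = (-159/436 - 22990)*(-1/19231) = -10023799/436*(-1/19231) = 10023799/8384716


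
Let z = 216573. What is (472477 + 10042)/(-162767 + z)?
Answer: 482519/53806 ≈ 8.9678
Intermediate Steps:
(472477 + 10042)/(-162767 + z) = (472477 + 10042)/(-162767 + 216573) = 482519/53806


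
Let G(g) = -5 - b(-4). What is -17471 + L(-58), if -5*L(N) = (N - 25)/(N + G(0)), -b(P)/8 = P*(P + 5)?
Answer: -8298808/475 ≈ -17471.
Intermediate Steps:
b(P) = -8*P*(5 + P) (b(P) = -8*P*(P + 5) = -8*P*(5 + P))
G(g) = -37 (G(g) = -5 - (-8)*(-4)*(5 - 4) = -5 - (-8)*(-4) = -5 - 1*32 = -5 - 32 = -37)
L(N) = -(-25 + N)/(5*(-37 + N)) (L(N) = -(N - 25)/(5*(N - 37)) = -(-25 + N)/(5*(-37 + N)))
-17471 + L(-58) = -17471 + (25 - 1*(-58))/(5*(-37 - 58)) = -17471 + (⅕)*(25 + 58)/(-95) = -17471 + (⅕)*(-1/95)*83 = -17471 - 83/475 = -8298808/475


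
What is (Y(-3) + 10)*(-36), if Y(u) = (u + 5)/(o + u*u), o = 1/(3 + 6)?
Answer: -15084/41 ≈ -367.90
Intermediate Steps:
o = ⅑ (o = 1/9 = ⅑ ≈ 0.11111)
Y(u) = (5 + u)/(⅑ + u²) (Y(u) = (u + 5)/(⅑ + u*u) = (5 + u)/(⅑ + u²))
(Y(-3) + 10)*(-36) = (9*(5 - 3)/(1 + 9*(-3)²) + 10)*(-36) = (9*2/(1 + 9*9) + 10)*(-36) = (9*2/(1 + 81) + 10)*(-36) = (9*2/82 + 10)*(-36) = (9*(1/82)*2 + 10)*(-36) = (9/41 + 10)*(-36) = (419/41)*(-36) = -15084/41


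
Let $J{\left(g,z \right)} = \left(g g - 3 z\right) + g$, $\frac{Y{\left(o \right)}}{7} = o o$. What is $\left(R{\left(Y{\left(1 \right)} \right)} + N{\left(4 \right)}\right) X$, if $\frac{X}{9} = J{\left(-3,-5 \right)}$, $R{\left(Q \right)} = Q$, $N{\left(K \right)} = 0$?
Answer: $1323$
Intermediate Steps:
$Y{\left(o \right)} = 7 o^{2}$ ($Y{\left(o \right)} = 7 o o = 7 o^{2}$)
$J{\left(g,z \right)} = g + g^{2} - 3 z$ ($J{\left(g,z \right)} = \left(g^{2} - 3 z\right) + g = g + g^{2} - 3 z$)
$X = 189$ ($X = 9 \left(-3 + \left(-3\right)^{2} - -15\right) = 9 \left(-3 + 9 + 15\right) = 9 \cdot 21 = 189$)
$\left(R{\left(Y{\left(1 \right)} \right)} + N{\left(4 \right)}\right) X = \left(7 \cdot 1^{2} + 0\right) 189 = \left(7 \cdot 1 + 0\right) 189 = \left(7 + 0\right) 189 = 7 \cdot 189 = 1323$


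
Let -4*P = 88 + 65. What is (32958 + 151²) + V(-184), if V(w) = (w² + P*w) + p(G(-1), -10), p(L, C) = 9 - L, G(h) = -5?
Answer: 96667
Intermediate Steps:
P = -153/4 (P = -(88 + 65)/4 = -¼*153 = -153/4 ≈ -38.250)
V(w) = 14 + w² - 153*w/4 (V(w) = (w² - 153*w/4) + (9 - 1*(-5)) = (w² - 153*w/4) + (9 + 5) = (w² - 153*w/4) + 14 = 14 + w² - 153*w/4)
(32958 + 151²) + V(-184) = (32958 + 151²) + (14 + (-184)² - 153/4*(-184)) = (32958 + 22801) + (14 + 33856 + 7038) = 55759 + 40908 = 96667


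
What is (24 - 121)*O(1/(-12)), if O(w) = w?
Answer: 97/12 ≈ 8.0833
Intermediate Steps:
(24 - 121)*O(1/(-12)) = (24 - 121)/(-12) = -97*(-1/12) = 97/12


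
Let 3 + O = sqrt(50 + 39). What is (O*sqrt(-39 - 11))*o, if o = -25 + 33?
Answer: 40*I*sqrt(2)*(-3 + sqrt(89)) ≈ 363.96*I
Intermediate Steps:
o = 8
O = -3 + sqrt(89) (O = -3 + sqrt(50 + 39) = -3 + sqrt(89) ≈ 6.4340)
(O*sqrt(-39 - 11))*o = ((-3 + sqrt(89))*sqrt(-39 - 11))*8 = ((-3 + sqrt(89))*sqrt(-50))*8 = ((-3 + sqrt(89))*(5*I*sqrt(2)))*8 = (5*I*sqrt(2)*(-3 + sqrt(89)))*8 = 40*I*sqrt(2)*(-3 + sqrt(89))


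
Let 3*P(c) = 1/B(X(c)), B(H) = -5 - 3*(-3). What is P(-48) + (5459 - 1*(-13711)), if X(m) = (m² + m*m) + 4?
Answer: 230041/12 ≈ 19170.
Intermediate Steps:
X(m) = 4 + 2*m² (X(m) = (m² + m²) + 4 = 2*m² + 4 = 4 + 2*m²)
B(H) = 4 (B(H) = -5 + 9 = 4)
P(c) = 1/12 (P(c) = (⅓)/4 = (⅓)*(¼) = 1/12)
P(-48) + (5459 - 1*(-13711)) = 1/12 + (5459 - 1*(-13711)) = 1/12 + (5459 + 13711) = 1/12 + 19170 = 230041/12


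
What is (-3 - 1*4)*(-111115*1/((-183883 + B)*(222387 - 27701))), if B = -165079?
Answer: -2485/217054364 ≈ -1.1449e-5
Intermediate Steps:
(-3 - 1*4)*(-111115*1/((-183883 + B)*(222387 - 27701))) = (-3 - 1*4)*(-111115*1/((-183883 - 165079)*(222387 - 27701))) = (-3 - 4)*(-111115/((-348962*194686))) = -(-777805)/(-67938015932) = -(-777805)*(-1)/67938015932 = -7*355/217054364 = -2485/217054364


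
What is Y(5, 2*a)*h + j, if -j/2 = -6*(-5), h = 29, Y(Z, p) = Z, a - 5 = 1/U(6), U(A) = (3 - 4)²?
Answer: 85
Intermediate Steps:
U(A) = 1 (U(A) = (-1)² = 1)
a = 6 (a = 5 + 1/1 = 5 + 1 = 6)
j = -60 (j = -(-12)*(-5) = -2*30 = -60)
Y(5, 2*a)*h + j = 5*29 - 60 = 145 - 60 = 85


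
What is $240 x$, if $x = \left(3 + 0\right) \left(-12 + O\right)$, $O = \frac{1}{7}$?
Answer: $- \frac{59760}{7} \approx -8537.1$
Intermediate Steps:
$O = \frac{1}{7} \approx 0.14286$
$x = - \frac{249}{7}$ ($x = \left(3 + 0\right) \left(-12 + \frac{1}{7}\right) = 3 \left(- \frac{83}{7}\right) = - \frac{249}{7} \approx -35.571$)
$240 x = 240 \left(- \frac{249}{7}\right) = - \frac{59760}{7}$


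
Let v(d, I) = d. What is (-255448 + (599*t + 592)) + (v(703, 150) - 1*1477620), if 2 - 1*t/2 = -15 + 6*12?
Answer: -1797663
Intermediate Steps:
t = -110 (t = 4 - 2*(-15 + 6*12) = 4 - 2*(-15 + 72) = 4 - 2*57 = 4 - 114 = -110)
(-255448 + (599*t + 592)) + (v(703, 150) - 1*1477620) = (-255448 + (599*(-110) + 592)) + (703 - 1*1477620) = (-255448 + (-65890 + 592)) + (703 - 1477620) = (-255448 - 65298) - 1476917 = -320746 - 1476917 = -1797663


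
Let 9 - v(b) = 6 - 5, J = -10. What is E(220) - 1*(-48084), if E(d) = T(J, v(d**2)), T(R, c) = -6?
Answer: 48078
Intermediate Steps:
v(b) = 8 (v(b) = 9 - (6 - 5) = 9 - 1*1 = 9 - 1 = 8)
E(d) = -6
E(220) - 1*(-48084) = -6 - 1*(-48084) = -6 + 48084 = 48078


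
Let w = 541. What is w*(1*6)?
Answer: 3246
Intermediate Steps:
w*(1*6) = 541*(1*6) = 541*6 = 3246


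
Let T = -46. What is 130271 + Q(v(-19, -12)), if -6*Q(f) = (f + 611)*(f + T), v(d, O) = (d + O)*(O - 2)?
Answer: 188083/3 ≈ 62694.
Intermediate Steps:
v(d, O) = (-2 + O)*(O + d) (v(d, O) = (O + d)*(-2 + O) = (-2 + O)*(O + d))
Q(f) = -(-46 + f)*(611 + f)/6 (Q(f) = -(f + 611)*(f - 46)/6 = -(611 + f)*(-46 + f)/6 = -(-46 + f)*(611 + f)/6)
130271 + Q(v(-19, -12)) = 130271 + (14053/3 - 565*((-12)**2 - 2*(-12) - 2*(-19) - 12*(-19))/6 - ((-12)**2 - 2*(-12) - 2*(-19) - 12*(-19))**2/6) = 130271 + (14053/3 - 565*(144 + 24 + 38 + 228)/6 - (144 + 24 + 38 + 228)**2/6) = 130271 + (14053/3 - 565/6*434 - 1/6*434**2) = 130271 + (14053/3 - 122605/3 - 1/6*188356) = 130271 + (14053/3 - 122605/3 - 94178/3) = 130271 - 202730/3 = 188083/3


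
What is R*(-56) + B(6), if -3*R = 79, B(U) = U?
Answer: 4442/3 ≈ 1480.7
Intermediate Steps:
R = -79/3 (R = -⅓*79 = -79/3 ≈ -26.333)
R*(-56) + B(6) = -79/3*(-56) + 6 = 4424/3 + 6 = 4442/3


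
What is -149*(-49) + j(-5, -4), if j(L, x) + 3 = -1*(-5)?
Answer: 7303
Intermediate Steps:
j(L, x) = 2 (j(L, x) = -3 - 1*(-5) = -3 + 5 = 2)
-149*(-49) + j(-5, -4) = -149*(-49) + 2 = 7301 + 2 = 7303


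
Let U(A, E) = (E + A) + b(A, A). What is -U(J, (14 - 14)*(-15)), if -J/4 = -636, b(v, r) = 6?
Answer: -2550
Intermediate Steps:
J = 2544 (J = -4*(-636) = 2544)
U(A, E) = 6 + A + E (U(A, E) = (E + A) + 6 = (A + E) + 6 = 6 + A + E)
-U(J, (14 - 14)*(-15)) = -(6 + 2544 + (14 - 14)*(-15)) = -(6 + 2544 + 0*(-15)) = -(6 + 2544 + 0) = -1*2550 = -2550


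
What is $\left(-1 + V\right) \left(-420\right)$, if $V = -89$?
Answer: $37800$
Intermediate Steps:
$\left(-1 + V\right) \left(-420\right) = \left(-1 - 89\right) \left(-420\right) = \left(-90\right) \left(-420\right) = 37800$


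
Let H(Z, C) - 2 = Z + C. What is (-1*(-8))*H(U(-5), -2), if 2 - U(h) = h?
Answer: 56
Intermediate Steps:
U(h) = 2 - h
H(Z, C) = 2 + C + Z (H(Z, C) = 2 + (Z + C) = 2 + (C + Z) = 2 + C + Z)
(-1*(-8))*H(U(-5), -2) = (-1*(-8))*(2 - 2 + (2 - 1*(-5))) = 8*(2 - 2 + (2 + 5)) = 8*(2 - 2 + 7) = 8*7 = 56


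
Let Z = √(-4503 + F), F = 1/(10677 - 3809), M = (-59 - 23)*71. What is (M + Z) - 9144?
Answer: -14966 + I*√53100977351/3434 ≈ -14966.0 + 67.104*I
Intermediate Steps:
M = -5822 (M = -82*71 = -5822)
F = 1/6868 ≈ 0.00014560
Z = I*√53100977351/3434 (Z = √(-4503 + 1/6868) = √(-30926603/6868) = I*√53100977351/3434 ≈ 67.104*I)
(M + Z) - 9144 = (-5822 + I*√53100977351/3434) - 9144 = -14966 + I*√53100977351/3434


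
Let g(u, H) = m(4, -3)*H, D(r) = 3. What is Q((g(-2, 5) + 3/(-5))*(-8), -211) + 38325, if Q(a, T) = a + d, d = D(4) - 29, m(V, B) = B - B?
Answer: 191519/5 ≈ 38304.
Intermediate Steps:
m(V, B) = 0
d = -26 (d = 3 - 29 = -26)
g(u, H) = 0 (g(u, H) = 0*H = 0)
Q(a, T) = -26 + a (Q(a, T) = a - 26 = -26 + a)
Q((g(-2, 5) + 3/(-5))*(-8), -211) + 38325 = (-26 + (0 + 3/(-5))*(-8)) + 38325 = (-26 + (0 + 3*(-⅕))*(-8)) + 38325 = (-26 + (0 - ⅗)*(-8)) + 38325 = (-26 - ⅗*(-8)) + 38325 = (-26 + 24/5) + 38325 = -106/5 + 38325 = 191519/5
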